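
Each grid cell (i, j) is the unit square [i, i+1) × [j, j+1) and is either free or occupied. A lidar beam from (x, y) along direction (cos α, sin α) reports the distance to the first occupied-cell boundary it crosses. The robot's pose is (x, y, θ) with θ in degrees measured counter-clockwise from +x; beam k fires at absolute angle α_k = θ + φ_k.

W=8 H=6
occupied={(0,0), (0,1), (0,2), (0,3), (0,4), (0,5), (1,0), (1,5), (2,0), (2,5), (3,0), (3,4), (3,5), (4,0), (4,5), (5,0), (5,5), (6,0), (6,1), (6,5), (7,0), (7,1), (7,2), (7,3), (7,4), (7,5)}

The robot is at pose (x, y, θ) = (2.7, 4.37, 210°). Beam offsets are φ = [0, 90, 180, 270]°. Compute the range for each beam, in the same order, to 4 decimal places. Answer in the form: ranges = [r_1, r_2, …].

beam 1: φ=0°, α=210°
  cosα=-0.8660 sinα=-0.5000 | (2,4) | tMaxX 0.8083 tMaxY 0.7400 | tΔX 1.1547 tΔY 2.0000
    t=0.7400 [y] (2,3)
    t=0.8083 [x] (1,3)
    t=1.9630 [x] (0,3) — stop
  → r_1 = 1.9630
beam 2: φ=90°, α=300°
  cosα=0.5000 sinα=-0.8660 | (2,4) | tMaxX 0.6000 tMaxY 0.4272 | tΔX 2.0000 tΔY 1.1547
    t=0.4272 [y] (2,3)
    t=0.6000 [x] (3,3)
    t=1.5819 [y] (3,2)
    t=2.6000 [x] (4,2)
    t=2.7366 [y] (4,1)
    t=3.8913 [y] (4,0) — stop
  → r_2 = 3.8913
beam 3: φ=180°, α=30°
  cosα=0.8660 sinα=0.5000 | (2,4) | tMaxX 0.3464 tMaxY 1.2600 | tΔX 1.1547 tΔY 2.0000
    t=0.3464 [x] (3,4) — stop
  → r_3 = 0.3464
beam 4: φ=270°, α=120°
  cosα=-0.5000 sinα=0.8660 | (2,4) | tMaxX 1.4000 tMaxY 0.7275 | tΔX 2.0000 tΔY 1.1547
    t=0.7275 [y] (2,5) — stop
  → r_4 = 0.7275

ranges = [1.9630, 3.8913, 0.3464, 0.7275]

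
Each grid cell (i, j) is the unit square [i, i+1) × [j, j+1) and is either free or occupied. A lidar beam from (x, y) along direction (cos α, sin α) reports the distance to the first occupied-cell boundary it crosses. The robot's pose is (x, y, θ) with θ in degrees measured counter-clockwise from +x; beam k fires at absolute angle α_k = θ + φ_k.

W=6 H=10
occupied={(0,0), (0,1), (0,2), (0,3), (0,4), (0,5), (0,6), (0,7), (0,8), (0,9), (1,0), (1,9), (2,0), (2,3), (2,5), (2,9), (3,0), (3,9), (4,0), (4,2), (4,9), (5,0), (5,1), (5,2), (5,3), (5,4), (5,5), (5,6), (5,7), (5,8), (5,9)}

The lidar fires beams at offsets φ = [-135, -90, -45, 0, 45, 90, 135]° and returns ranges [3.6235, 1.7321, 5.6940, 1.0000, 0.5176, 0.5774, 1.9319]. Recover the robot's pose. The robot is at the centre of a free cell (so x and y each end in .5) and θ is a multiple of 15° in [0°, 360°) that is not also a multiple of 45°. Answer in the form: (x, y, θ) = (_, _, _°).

Candidates: 29 free-cell centres × 16 headings = 464 poses. Raycast each; keep the one whose scan matches to 4 dp.
  (4.5, 8.5, 165°): beam 1 = 0.5774 ≠ 3.6235 ✗
  (1.5, 4.5, 75°): beam 1 = 1.0000 ≠ 3.6235 ✗
  (4.5, 5.5, 60°): beam 1 = 1.9319 ≠ 3.6235 ✗
  (3.5, 1.5, 330°): beam 1 = 1.9319 ≠ 3.6235 ✗
  …
  (4.5, 6.5, 300°): r_1=3.6235, r_2=1.7321, r_3=5.6940, r_4=1.0000, r_5=0.5176, r_6=0.5774, r_7=1.9319 — all match ✓
No second candidate reproduces the full scan.

(x, y, θ) = (4.5, 6.5, 300°)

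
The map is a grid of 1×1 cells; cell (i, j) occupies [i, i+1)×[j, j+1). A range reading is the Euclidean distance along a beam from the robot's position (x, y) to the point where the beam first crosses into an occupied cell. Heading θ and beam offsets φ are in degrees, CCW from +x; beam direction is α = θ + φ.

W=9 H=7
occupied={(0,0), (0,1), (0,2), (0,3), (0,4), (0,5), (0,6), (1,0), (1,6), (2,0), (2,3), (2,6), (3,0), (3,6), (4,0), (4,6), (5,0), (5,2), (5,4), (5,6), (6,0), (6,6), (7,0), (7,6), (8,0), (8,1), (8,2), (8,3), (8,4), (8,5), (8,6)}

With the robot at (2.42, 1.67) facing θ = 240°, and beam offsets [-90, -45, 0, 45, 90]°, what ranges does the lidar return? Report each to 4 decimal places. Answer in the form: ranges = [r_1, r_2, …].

beam 1: φ=-90°, α=150°
  d=(-0.8660,0.5000)  start (2,1)  tX=0.4850 tY=0.6600  stride 1/|dx|=1.1547 1/|dy|=2.0000
    cross x-line → (1,1), t=0.4850
    cross y-line → (1,2), t=0.6600
    cross x-line → (0,2), t=1.6397 (wall)
  → r_1 = 1.6397
beam 2: φ=-45°, α=195°
  d=(-0.9659,-0.2588)  start (2,1)  tX=0.4348 tY=2.5887  stride 1/|dx|=1.0353 1/|dy|=3.8637
    cross x-line → (1,1), t=0.4348
    cross x-line → (0,1), t=1.4701 (wall)
  → r_2 = 1.4701
beam 3: φ=0°, α=240°
  d=(-0.5000,-0.8660)  start (2,1)  tX=0.8400 tY=0.7736  stride 1/|dx|=2.0000 1/|dy|=1.1547
    cross y-line → (2,0), t=0.7736 (wall)
  → r_3 = 0.7736
beam 4: φ=45°, α=285°
  d=(0.2588,-0.9659)  start (2,1)  tX=2.2409 tY=0.6936  stride 1/|dx|=3.8637 1/|dy|=1.0353
    cross y-line → (2,0), t=0.6936 (wall)
  → r_4 = 0.6936
beam 5: φ=90°, α=330°
  d=(0.8660,-0.5000)  start (2,1)  tX=0.6697 tY=1.3400  stride 1/|dx|=1.1547 1/|dy|=2.0000
    cross x-line → (3,1), t=0.6697
    cross y-line → (3,0), t=1.3400 (wall)
  → r_5 = 1.3400

ranges = [1.6397, 1.4701, 0.7736, 0.6936, 1.3400]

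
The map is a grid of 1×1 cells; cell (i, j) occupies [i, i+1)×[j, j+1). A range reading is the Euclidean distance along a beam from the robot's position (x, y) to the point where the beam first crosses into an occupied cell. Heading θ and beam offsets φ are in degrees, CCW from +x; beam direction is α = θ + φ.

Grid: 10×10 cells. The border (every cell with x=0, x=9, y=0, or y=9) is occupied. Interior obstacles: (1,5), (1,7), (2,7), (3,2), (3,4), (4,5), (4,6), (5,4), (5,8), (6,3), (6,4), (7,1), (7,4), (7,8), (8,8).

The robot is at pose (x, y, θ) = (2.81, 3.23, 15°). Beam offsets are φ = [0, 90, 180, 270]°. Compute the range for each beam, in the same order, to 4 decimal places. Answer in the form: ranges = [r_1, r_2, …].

beam 1: φ=0°, α=15°
  dir = (cos 15°, sin 15°) = (0.9659, 0.2588); from cell (2,3)
  next x-line at t=0.1967, next y-line at t=2.9751; Δt_x=1.0353, Δt_y=3.8637
    x: enter (3,3) at t=0.1967
    x: enter (4,3) at t=1.2320
    x: enter (5,3) at t=2.2673
    y: enter (5,4) at t=2.9751 ← occupied
  → r_1 = 2.9751
beam 2: φ=90°, α=105°
  dir = (cos 105°, sin 105°) = (-0.2588, 0.9659); from cell (2,3)
  next x-line at t=3.1296, next y-line at t=0.7972; Δt_x=3.8637, Δt_y=1.0353
    y: enter (2,4) at t=0.7972
    y: enter (2,5) at t=1.8324
    y: enter (2,6) at t=2.8677
    x: enter (1,6) at t=3.1296
    y: enter (1,7) at t=3.9030 ← occupied
  → r_2 = 3.9030
beam 3: φ=180°, α=195°
  dir = (cos 195°, sin 195°) = (-0.9659, -0.2588); from cell (2,3)
  next x-line at t=0.8386, next y-line at t=0.8887; Δt_x=1.0353, Δt_y=3.8637
    x: enter (1,3) at t=0.8386
    y: enter (1,2) at t=0.8887
    x: enter (0,2) at t=1.8738 ← occupied
  → r_3 = 1.8738
beam 4: φ=270°, α=285°
  dir = (cos 285°, sin 285°) = (0.2588, -0.9659); from cell (2,3)
  next x-line at t=0.7341, next y-line at t=0.2381; Δt_x=3.8637, Δt_y=1.0353
    y: enter (2,2) at t=0.2381
    x: enter (3,2) at t=0.7341 ← occupied
  → r_4 = 0.7341

ranges = [2.9751, 3.9030, 1.8738, 0.7341]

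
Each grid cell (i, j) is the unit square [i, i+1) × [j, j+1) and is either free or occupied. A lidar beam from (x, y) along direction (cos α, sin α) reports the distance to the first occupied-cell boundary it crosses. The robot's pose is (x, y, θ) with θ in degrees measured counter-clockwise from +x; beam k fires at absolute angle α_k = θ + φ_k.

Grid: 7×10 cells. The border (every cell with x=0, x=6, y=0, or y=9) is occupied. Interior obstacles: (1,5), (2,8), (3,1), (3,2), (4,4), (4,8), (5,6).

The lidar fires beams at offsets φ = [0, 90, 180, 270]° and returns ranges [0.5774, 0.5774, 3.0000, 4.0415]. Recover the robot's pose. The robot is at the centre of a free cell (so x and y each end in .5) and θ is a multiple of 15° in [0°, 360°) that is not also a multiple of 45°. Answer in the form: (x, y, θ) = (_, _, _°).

The pose lattice has 33·16 = 528 candidates. Test each by forward raycasting.
  (3.5, 3.5, 75°): beam 1 = 4.6587 ≠ 0.5774 ✗
  (5.5, 7.5, 285°): beam 1 = 0.5176 ≠ 0.5774 ✗
  (4.5, 5.5, 30°): beam 1 = 1.0000 ≠ 0.5774 ✗
  (2.5, 4.5, 240°): beam 1 = 3.0000 ≠ 0.5774 ✗
  …
  (1.5, 4.5, 120°): r_1=0.5774, r_2=0.5774, r_3=3.0000, r_4=4.0415 — all match ✓
No second candidate reproduces the full scan.

(x, y, θ) = (1.5, 4.5, 120°)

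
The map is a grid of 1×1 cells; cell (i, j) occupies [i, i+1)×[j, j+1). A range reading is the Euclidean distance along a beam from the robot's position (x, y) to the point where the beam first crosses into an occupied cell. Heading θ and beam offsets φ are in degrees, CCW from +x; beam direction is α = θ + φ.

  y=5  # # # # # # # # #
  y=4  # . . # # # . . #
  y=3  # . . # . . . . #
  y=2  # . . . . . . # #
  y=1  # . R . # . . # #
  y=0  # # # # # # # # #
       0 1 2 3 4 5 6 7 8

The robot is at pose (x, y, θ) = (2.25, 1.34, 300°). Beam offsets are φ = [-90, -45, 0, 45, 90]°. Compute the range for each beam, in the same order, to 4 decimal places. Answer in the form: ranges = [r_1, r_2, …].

ranges = [0.6800, 0.3520, 0.3926, 1.3137, 6.6395]

beam 1: φ=-90°, α=210°
  d=(-0.8660,-0.5000)  start (2,1)  tX=0.2887 tY=0.6800  stride 1/|dx|=1.1547 1/|dy|=2.0000
    cross x-line → (1,1), t=0.2887
    cross y-line → (1,0), t=0.6800 (wall)
  → r_1 = 0.6800
beam 2: φ=-45°, α=255°
  d=(-0.2588,-0.9659)  start (2,1)  tX=0.9659 tY=0.3520  stride 1/|dx|=3.8637 1/|dy|=1.0353
    cross y-line → (2,0), t=0.3520 (wall)
  → r_2 = 0.3520
beam 3: φ=0°, α=300°
  d=(0.5000,-0.8660)  start (2,1)  tX=1.5000 tY=0.3926  stride 1/|dx|=2.0000 1/|dy|=1.1547
    cross y-line → (2,0), t=0.3926 (wall)
  → r_3 = 0.3926
beam 4: φ=45°, α=345°
  d=(0.9659,-0.2588)  start (2,1)  tX=0.7765 tY=1.3137  stride 1/|dx|=1.0353 1/|dy|=3.8637
    cross x-line → (3,1), t=0.7765
    cross y-line → (3,0), t=1.3137 (wall)
  → r_4 = 1.3137
beam 5: φ=90°, α=30°
  d=(0.8660,0.5000)  start (2,1)  tX=0.8660 tY=1.3200  stride 1/|dx|=1.1547 1/|dy|=2.0000
    cross x-line → (3,1), t=0.8660
    cross y-line → (3,2), t=1.3200
    cross x-line → (4,2), t=2.0207
    cross x-line → (5,2), t=3.1754
    cross y-line → (5,3), t=3.3200
    cross x-line → (6,3), t=4.3301
    cross y-line → (6,4), t=5.3200
    cross x-line → (7,4), t=5.4848
    cross x-line → (8,4), t=6.6395 (wall)
  → r_5 = 6.6395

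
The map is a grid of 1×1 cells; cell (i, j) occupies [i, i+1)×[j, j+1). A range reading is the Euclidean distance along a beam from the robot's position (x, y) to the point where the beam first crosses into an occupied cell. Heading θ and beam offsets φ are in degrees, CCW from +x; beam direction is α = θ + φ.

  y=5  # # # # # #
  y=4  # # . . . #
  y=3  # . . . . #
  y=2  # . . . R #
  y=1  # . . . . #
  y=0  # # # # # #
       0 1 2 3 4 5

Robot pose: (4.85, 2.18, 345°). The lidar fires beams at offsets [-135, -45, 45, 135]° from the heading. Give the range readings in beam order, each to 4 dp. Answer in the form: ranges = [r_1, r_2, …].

ranges = [2.3600, 0.3000, 0.1732, 3.2563]

beam 1: φ=-135°, α=210°
  dir = (cos 210°, sin 210°) = (-0.8660, -0.5000); from cell (4,2)
  next x-line at t=0.9815, next y-line at t=0.3600; Δt_x=1.1547, Δt_y=2.0000
    y: enter (4,1) at t=0.3600
    x: enter (3,1) at t=0.9815
    x: enter (2,1) at t=2.1362
    y: enter (2,0) at t=2.3600 ← occupied
  → r_1 = 2.3600
beam 2: φ=-45°, α=300°
  dir = (cos 300°, sin 300°) = (0.5000, -0.8660); from cell (4,2)
  next x-line at t=0.3000, next y-line at t=0.2078; Δt_x=2.0000, Δt_y=1.1547
    y: enter (4,1) at t=0.2078
    x: enter (5,1) at t=0.3000 ← occupied
  → r_2 = 0.3000
beam 3: φ=45°, α=30°
  dir = (cos 30°, sin 30°) = (0.8660, 0.5000); from cell (4,2)
  next x-line at t=0.1732, next y-line at t=1.6400; Δt_x=1.1547, Δt_y=2.0000
    x: enter (5,2) at t=0.1732 ← occupied
  → r_3 = 0.1732
beam 4: φ=135°, α=120°
  dir = (cos 120°, sin 120°) = (-0.5000, 0.8660); from cell (4,2)
  next x-line at t=1.7000, next y-line at t=0.9469; Δt_x=2.0000, Δt_y=1.1547
    y: enter (4,3) at t=0.9469
    x: enter (3,3) at t=1.7000
    y: enter (3,4) at t=2.1016
    y: enter (3,5) at t=3.2563 ← occupied
  → r_4 = 3.2563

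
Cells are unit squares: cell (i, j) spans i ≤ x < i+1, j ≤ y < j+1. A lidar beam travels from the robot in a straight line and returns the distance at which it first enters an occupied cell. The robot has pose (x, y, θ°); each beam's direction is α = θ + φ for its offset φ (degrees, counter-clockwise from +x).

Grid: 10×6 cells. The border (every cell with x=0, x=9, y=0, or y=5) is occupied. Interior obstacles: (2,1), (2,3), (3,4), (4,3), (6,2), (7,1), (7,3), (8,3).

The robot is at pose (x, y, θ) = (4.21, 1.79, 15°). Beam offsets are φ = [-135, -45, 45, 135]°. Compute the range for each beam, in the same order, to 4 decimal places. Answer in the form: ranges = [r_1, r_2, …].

ranges = [0.9122, 1.5800, 1.3972, 2.4200]

beam 1: φ=-135°, α=240°
  d=(-0.5000,-0.8660)  start (4,1)  tX=0.4200 tY=0.9122  stride 1/|dx|=2.0000 1/|dy|=1.1547
    cross x-line → (3,1), t=0.4200
    cross y-line → (3,0), t=0.9122 (wall)
  → r_1 = 0.9122
beam 2: φ=-45°, α=330°
  d=(0.8660,-0.5000)  start (4,1)  tX=0.9122 tY=1.5800  stride 1/|dx|=1.1547 1/|dy|=2.0000
    cross x-line → (5,1), t=0.9122
    cross y-line → (5,0), t=1.5800 (wall)
  → r_2 = 1.5800
beam 3: φ=45°, α=60°
  d=(0.5000,0.8660)  start (4,1)  tX=1.5800 tY=0.2425  stride 1/|dx|=2.0000 1/|dy|=1.1547
    cross y-line → (4,2), t=0.2425
    cross y-line → (4,3), t=1.3972 (wall)
  → r_3 = 1.3972
beam 4: φ=135°, α=150°
  d=(-0.8660,0.5000)  start (4,1)  tX=0.2425 tY=0.4200  stride 1/|dx|=1.1547 1/|dy|=2.0000
    cross x-line → (3,1), t=0.2425
    cross y-line → (3,2), t=0.4200
    cross x-line → (2,2), t=1.3972
    cross y-line → (2,3), t=2.4200 (wall)
  → r_4 = 2.4200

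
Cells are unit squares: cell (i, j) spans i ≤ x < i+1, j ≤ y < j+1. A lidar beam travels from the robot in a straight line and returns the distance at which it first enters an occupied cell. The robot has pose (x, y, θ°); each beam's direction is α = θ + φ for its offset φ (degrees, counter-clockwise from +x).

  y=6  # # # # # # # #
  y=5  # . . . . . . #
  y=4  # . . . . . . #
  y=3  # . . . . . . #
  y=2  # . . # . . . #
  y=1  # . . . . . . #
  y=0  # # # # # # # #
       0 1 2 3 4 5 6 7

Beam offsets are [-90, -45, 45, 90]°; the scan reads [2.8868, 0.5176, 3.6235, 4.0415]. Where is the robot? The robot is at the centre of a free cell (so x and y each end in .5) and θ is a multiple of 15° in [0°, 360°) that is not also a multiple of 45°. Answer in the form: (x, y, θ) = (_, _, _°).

The pose lattice has 29·16 = 464 candidates. Test each by forward raycasting.
  (6.5, 2.5, 345°): beam 1 = 1.5529 ≠ 2.8868 ✗
  (6.5, 2.5, 240°): beam 1 = 6.3509 ≠ 2.8868 ✗
  (6.5, 3.5, 60°): beam 1 = 0.5774 ≠ 2.8868 ✗
  (5.5, 1.5, 210°): beam 1 = 5.1962 ≠ 2.8868 ✗
  (2.5, 2.5, 285°): beam 1 = 1.5529 ≠ 2.8868 ✗
  …
  (3.5, 3.5, 300°): r_1=2.8868, r_2=0.5176, r_3=3.6235, r_4=4.0415 — all match ✓
Only this pose fits every beam.

(x, y, θ) = (3.5, 3.5, 300°)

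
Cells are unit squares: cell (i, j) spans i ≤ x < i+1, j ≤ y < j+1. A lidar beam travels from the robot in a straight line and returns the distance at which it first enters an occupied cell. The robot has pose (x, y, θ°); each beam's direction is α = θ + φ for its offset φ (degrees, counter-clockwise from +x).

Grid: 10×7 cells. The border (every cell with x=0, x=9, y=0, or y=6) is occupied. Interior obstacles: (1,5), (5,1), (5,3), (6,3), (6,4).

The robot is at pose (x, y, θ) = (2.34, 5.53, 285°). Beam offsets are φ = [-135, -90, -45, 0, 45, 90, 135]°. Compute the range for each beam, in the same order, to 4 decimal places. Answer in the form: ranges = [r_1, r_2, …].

beam 1: φ=-135°, α=150°
  dir = (cos 150°, sin 150°) = (-0.8660, 0.5000); from cell (2,5)
  next x-line at t=0.3926, next y-line at t=0.9400; Δt_x=1.1547, Δt_y=2.0000
    x: enter (1,5) at t=0.3926 ← occupied
  → r_1 = 0.3926
beam 2: φ=-90°, α=195°
  dir = (cos 195°, sin 195°) = (-0.9659, -0.2588); from cell (2,5)
  next x-line at t=0.3520, next y-line at t=2.0478; Δt_x=1.0353, Δt_y=3.8637
    x: enter (1,5) at t=0.3520 ← occupied
  → r_2 = 0.3520
beam 3: φ=-45°, α=240°
  dir = (cos 240°, sin 240°) = (-0.5000, -0.8660); from cell (2,5)
  next x-line at t=0.6800, next y-line at t=0.6120; Δt_x=2.0000, Δt_y=1.1547
    y: enter (2,4) at t=0.6120
    x: enter (1,4) at t=0.6800
    y: enter (1,3) at t=1.7667
    x: enter (0,3) at t=2.6800 ← occupied
  → r_3 = 2.6800
beam 4: φ=0°, α=285°
  dir = (cos 285°, sin 285°) = (0.2588, -0.9659); from cell (2,5)
  next x-line at t=2.5500, next y-line at t=0.5487; Δt_x=3.8637, Δt_y=1.0353
    y: enter (2,4) at t=0.5487
    y: enter (2,3) at t=1.5840
    x: enter (3,3) at t=2.5500
    y: enter (3,2) at t=2.6192
    y: enter (3,1) at t=3.6545
    y: enter (3,0) at t=4.6898 ← occupied
  → r_4 = 4.6898
beam 5: φ=45°, α=330°
  dir = (cos 330°, sin 330°) = (0.8660, -0.5000); from cell (2,5)
  next x-line at t=0.7621, next y-line at t=1.0600; Δt_x=1.1547, Δt_y=2.0000
    x: enter (3,5) at t=0.7621
    y: enter (3,4) at t=1.0600
    x: enter (4,4) at t=1.9168
    y: enter (4,3) at t=3.0600
    x: enter (5,3) at t=3.0715 ← occupied
  → r_5 = 3.0715
beam 6: φ=90°, α=15°
  dir = (cos 15°, sin 15°) = (0.9659, 0.2588); from cell (2,5)
  next x-line at t=0.6833, next y-line at t=1.8159; Δt_x=1.0353, Δt_y=3.8637
    x: enter (3,5) at t=0.6833
    x: enter (4,5) at t=1.7186
    y: enter (4,6) at t=1.8159 ← occupied
  → r_6 = 1.8159
beam 7: φ=135°, α=60°
  dir = (cos 60°, sin 60°) = (0.5000, 0.8660); from cell (2,5)
  next x-line at t=1.3200, next y-line at t=0.5427; Δt_x=2.0000, Δt_y=1.1547
    y: enter (2,6) at t=0.5427 ← occupied
  → r_7 = 0.5427

ranges = [0.3926, 0.3520, 2.6800, 4.6898, 3.0715, 1.8159, 0.5427]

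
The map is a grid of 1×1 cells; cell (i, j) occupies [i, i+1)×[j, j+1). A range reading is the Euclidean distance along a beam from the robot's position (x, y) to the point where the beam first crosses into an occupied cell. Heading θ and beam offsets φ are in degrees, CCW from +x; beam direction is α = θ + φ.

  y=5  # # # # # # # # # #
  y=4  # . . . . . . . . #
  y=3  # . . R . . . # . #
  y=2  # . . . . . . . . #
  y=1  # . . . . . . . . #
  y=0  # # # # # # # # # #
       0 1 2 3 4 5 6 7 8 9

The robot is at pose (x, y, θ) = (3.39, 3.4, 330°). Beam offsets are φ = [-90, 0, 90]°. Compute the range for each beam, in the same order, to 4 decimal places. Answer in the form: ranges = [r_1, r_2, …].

ranges = [2.7713, 4.8000, 1.8475]

beam 1: φ=-90°, α=240°
  d=(-0.5000,-0.8660)  start (3,3)  tX=0.7800 tY=0.4619  stride 1/|dx|=2.0000 1/|dy|=1.1547
    cross y-line → (3,2), t=0.4619
    cross x-line → (2,2), t=0.7800
    cross y-line → (2,1), t=1.6166
    cross y-line → (2,0), t=2.7713 (wall)
  → r_1 = 2.7713
beam 2: φ=0°, α=330°
  d=(0.8660,-0.5000)  start (3,3)  tX=0.7044 tY=0.8000  stride 1/|dx|=1.1547 1/|dy|=2.0000
    cross x-line → (4,3), t=0.7044
    cross y-line → (4,2), t=0.8000
    cross x-line → (5,2), t=1.8591
    cross y-line → (5,1), t=2.8000
    cross x-line → (6,1), t=3.0138
    cross x-line → (7,1), t=4.1685
    cross y-line → (7,0), t=4.8000 (wall)
  → r_2 = 4.8000
beam 3: φ=90°, α=60°
  d=(0.5000,0.8660)  start (3,3)  tX=1.2200 tY=0.6928  stride 1/|dx|=2.0000 1/|dy|=1.1547
    cross y-line → (3,4), t=0.6928
    cross x-line → (4,4), t=1.2200
    cross y-line → (4,5), t=1.8475 (wall)
  → r_3 = 1.8475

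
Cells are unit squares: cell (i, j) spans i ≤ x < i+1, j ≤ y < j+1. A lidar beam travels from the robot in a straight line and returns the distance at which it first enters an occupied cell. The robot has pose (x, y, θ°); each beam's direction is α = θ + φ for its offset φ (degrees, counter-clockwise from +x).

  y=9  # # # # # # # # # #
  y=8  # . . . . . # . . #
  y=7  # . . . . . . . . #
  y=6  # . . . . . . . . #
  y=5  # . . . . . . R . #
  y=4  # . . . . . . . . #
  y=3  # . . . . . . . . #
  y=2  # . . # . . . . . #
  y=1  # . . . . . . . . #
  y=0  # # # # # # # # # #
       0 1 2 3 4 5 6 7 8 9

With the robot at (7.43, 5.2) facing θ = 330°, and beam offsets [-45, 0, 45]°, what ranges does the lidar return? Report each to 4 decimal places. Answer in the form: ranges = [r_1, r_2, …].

beam 1: φ=-45°, α=285°
  cosα=0.2588 sinα=-0.9659 | (7,5) | tMaxX 2.2023 tMaxY 0.2071 | tΔX 3.8637 tΔY 1.0353
    t=0.2071 [y] (7,4)
    t=1.2423 [y] (7,3)
    t=2.2023 [x] (8,3)
    t=2.2776 [y] (8,2)
    t=3.3129 [y] (8,1)
    t=4.3482 [y] (8,0) — stop
  → r_1 = 4.3482
beam 2: φ=0°, α=330°
  cosα=0.8660 sinα=-0.5000 | (7,5) | tMaxX 0.6582 tMaxY 0.4000 | tΔX 1.1547 tΔY 2.0000
    t=0.4000 [y] (7,4)
    t=0.6582 [x] (8,4)
    t=1.8129 [x] (9,4) — stop
  → r_2 = 1.8129
beam 3: φ=45°, α=15°
  cosα=0.9659 sinα=0.2588 | (7,5) | tMaxX 0.5901 tMaxY 3.0910 | tΔX 1.0353 tΔY 3.8637
    t=0.5901 [x] (8,5)
    t=1.6254 [x] (9,5) — stop
  → r_3 = 1.6254

ranges = [4.3482, 1.8129, 1.6254]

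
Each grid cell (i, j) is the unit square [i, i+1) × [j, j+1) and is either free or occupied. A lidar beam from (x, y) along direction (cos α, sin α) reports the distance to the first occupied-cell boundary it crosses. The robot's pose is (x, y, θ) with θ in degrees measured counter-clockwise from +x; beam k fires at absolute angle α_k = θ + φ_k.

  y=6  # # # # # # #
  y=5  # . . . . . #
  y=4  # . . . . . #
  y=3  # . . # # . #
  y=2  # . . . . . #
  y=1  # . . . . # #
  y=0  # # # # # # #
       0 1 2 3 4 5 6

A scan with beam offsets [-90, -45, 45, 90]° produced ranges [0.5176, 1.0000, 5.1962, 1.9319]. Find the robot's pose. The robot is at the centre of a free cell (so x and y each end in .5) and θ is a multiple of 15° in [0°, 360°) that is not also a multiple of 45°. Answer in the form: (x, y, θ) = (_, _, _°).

Enumerate (i+0.5, j+0.5, θ) over the 22 free cells and 16 admissible headings. For each, cast all 4 beams and compare to the given ranges.
  (1.5, 5.5, 150°): beam 1 = 0.5774 ≠ 0.5176 ✗
  (4.5, 5.5, 255°): beam 1 = 1.9319 ≠ 0.5176 ✗
  (4.5, 1.5, 150°): beam 1 = 3.0000 ≠ 0.5176 ✗
  (3.5, 4.5, 15°): beam 3 = 1.7321 ≠ 5.1962 ✗
  …
  (1.5, 1.5, 15°): r_1=0.5176, r_2=1.0000, r_3=5.1962, r_4=1.9319 — all match ✓
Only this pose fits every beam.

(x, y, θ) = (1.5, 1.5, 15°)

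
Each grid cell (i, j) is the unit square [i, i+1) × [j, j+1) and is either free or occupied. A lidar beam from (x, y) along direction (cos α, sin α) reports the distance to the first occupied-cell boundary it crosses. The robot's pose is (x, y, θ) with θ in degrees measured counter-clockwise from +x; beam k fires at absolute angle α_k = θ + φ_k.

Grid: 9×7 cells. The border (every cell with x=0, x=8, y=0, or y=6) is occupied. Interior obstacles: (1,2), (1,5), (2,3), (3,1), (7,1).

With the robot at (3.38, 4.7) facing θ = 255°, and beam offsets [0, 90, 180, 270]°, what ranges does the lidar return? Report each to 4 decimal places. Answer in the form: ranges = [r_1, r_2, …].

ranges = [1.4682, 4.7830, 1.3459, 1.4287]

beam 1: φ=0°, α=255°
  d=(-0.2588,-0.9659)  start (3,4)  tX=1.4682 tY=0.7247  stride 1/|dx|=3.8637 1/|dy|=1.0353
    cross y-line → (3,3), t=0.7247
    cross x-line → (2,3), t=1.4682 (wall)
  → r_1 = 1.4682
beam 2: φ=90°, α=345°
  d=(0.9659,-0.2588)  start (3,4)  tX=0.6419 tY=2.7046  stride 1/|dx|=1.0353 1/|dy|=3.8637
    cross x-line → (4,4), t=0.6419
    cross x-line → (5,4), t=1.6771
    cross y-line → (5,3), t=2.7046
    cross x-line → (6,3), t=2.7124
    cross x-line → (7,3), t=3.7477
    cross x-line → (8,3), t=4.7830 (wall)
  → r_2 = 4.7830
beam 3: φ=180°, α=75°
  d=(0.2588,0.9659)  start (3,4)  tX=2.3955 tY=0.3106  stride 1/|dx|=3.8637 1/|dy|=1.0353
    cross y-line → (3,5), t=0.3106
    cross y-line → (3,6), t=1.3459 (wall)
  → r_3 = 1.3459
beam 4: φ=270°, α=165°
  d=(-0.9659,0.2588)  start (3,4)  tX=0.3934 tY=1.1591  stride 1/|dx|=1.0353 1/|dy|=3.8637
    cross x-line → (2,4), t=0.3934
    cross y-line → (2,5), t=1.1591
    cross x-line → (1,5), t=1.4287 (wall)
  → r_4 = 1.4287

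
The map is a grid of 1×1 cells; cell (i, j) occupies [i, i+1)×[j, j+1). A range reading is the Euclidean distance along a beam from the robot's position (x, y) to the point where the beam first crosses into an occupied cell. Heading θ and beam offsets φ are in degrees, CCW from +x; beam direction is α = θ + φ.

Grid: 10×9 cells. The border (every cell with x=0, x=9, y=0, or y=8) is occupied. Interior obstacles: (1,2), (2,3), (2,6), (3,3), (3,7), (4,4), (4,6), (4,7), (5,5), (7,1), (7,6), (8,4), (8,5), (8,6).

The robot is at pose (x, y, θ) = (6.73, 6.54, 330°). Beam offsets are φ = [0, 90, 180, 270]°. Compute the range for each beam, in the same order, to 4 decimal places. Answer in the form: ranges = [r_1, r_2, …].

beam 1: φ=0°, α=330°
  cosα=0.8660 sinα=-0.5000 | (6,6) | tMaxX 0.3118 tMaxY 1.0800 | tΔX 1.1547 tΔY 2.0000
    t=0.3118 [x] (7,6) — stop
  → r_1 = 0.3118
beam 2: φ=90°, α=60°
  cosα=0.5000 sinα=0.8660 | (6,6) | tMaxX 0.5400 tMaxY 0.5312 | tΔX 2.0000 tΔY 1.1547
    t=0.5312 [y] (6,7)
    t=0.5400 [x] (7,7)
    t=1.6859 [y] (7,8) — stop
  → r_2 = 1.6859
beam 3: φ=180°, α=150°
  cosα=-0.8660 sinα=0.5000 | (6,6) | tMaxX 0.8429 tMaxY 0.9200 | tΔX 1.1547 tΔY 2.0000
    t=0.8429 [x] (5,6)
    t=0.9200 [y] (5,7)
    t=1.9976 [x] (4,7) — stop
  → r_3 = 1.9976
beam 4: φ=270°, α=240°
  cosα=-0.5000 sinα=-0.8660 | (6,6) | tMaxX 1.4600 tMaxY 0.6235 | tΔX 2.0000 tΔY 1.1547
    t=0.6235 [y] (6,5)
    t=1.4600 [x] (5,5) — stop
  → r_4 = 1.4600

ranges = [0.3118, 1.6859, 1.9976, 1.4600]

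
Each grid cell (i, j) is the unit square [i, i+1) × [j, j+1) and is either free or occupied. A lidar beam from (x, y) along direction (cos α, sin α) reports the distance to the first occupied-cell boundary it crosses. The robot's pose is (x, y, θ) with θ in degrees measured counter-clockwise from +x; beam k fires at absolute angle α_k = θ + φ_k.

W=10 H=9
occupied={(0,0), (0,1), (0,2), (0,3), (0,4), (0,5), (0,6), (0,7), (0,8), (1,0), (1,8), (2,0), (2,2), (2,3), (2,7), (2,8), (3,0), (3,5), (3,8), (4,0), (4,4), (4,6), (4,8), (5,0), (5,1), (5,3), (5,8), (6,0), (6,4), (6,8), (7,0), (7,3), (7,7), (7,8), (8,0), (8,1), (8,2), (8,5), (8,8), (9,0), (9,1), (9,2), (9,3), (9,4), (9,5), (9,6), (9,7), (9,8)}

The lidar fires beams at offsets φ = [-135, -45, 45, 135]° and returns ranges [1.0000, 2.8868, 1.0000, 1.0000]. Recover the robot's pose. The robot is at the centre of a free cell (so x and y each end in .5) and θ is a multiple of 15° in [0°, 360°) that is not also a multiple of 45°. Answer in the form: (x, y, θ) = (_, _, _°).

(x, y, θ) = (5.5, 5.5, 105°)

The pose lattice has 42·16 = 672 candidates. Test each by forward raycasting.
  (2.5, 5.5, 60°): beam 1 = 1.5529 ≠ 1.0000 ✗
  (5.5, 6.5, 165°): beam 1 = 1.7321 ≠ 1.0000 ✗
  (1.5, 3.5, 330°): beam 1 = 0.5176 ≠ 1.0000 ✗
  (1.5, 5.5, 210°): beam 1 = 1.9319 ≠ 1.0000 ✗
  (6.5, 3.5, 345°): beam 1 = 0.5774 ≠ 1.0000 ✗
  …
  (5.5, 5.5, 105°): r_1=1.0000, r_2=2.8868, r_3=1.0000, r_4=1.0000 — all match ✓
Unique over the lattice → pose = (5.5, 5.5, 105°).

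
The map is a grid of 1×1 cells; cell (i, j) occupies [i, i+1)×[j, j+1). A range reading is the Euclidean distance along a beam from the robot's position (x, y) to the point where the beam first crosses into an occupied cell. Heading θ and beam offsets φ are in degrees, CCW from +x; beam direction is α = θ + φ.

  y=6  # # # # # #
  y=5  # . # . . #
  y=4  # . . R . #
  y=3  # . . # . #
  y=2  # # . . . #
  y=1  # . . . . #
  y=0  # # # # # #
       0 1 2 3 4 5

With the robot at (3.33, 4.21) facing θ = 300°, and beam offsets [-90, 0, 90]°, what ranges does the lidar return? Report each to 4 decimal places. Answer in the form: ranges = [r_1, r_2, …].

beam 1: φ=-90°, α=210°
  dir = (cos 210°, sin 210°) = (-0.8660, -0.5000); from cell (3,4)
  next x-line at t=0.3811, next y-line at t=0.4200; Δt_x=1.1547, Δt_y=2.0000
    x: enter (2,4) at t=0.3811
    y: enter (2,3) at t=0.4200
    x: enter (1,3) at t=1.5358
    y: enter (1,2) at t=2.4200 ← occupied
  → r_1 = 2.4200
beam 2: φ=0°, α=300°
  dir = (cos 300°, sin 300°) = (0.5000, -0.8660); from cell (3,4)
  next x-line at t=1.3400, next y-line at t=0.2425; Δt_x=2.0000, Δt_y=1.1547
    y: enter (3,3) at t=0.2425 ← occupied
  → r_2 = 0.2425
beam 3: φ=90°, α=30°
  dir = (cos 30°, sin 30°) = (0.8660, 0.5000); from cell (3,4)
  next x-line at t=0.7736, next y-line at t=1.5800; Δt_x=1.1547, Δt_y=2.0000
    x: enter (4,4) at t=0.7736
    y: enter (4,5) at t=1.5800
    x: enter (5,5) at t=1.9283 ← occupied
  → r_3 = 1.9283

ranges = [2.4200, 0.2425, 1.9283]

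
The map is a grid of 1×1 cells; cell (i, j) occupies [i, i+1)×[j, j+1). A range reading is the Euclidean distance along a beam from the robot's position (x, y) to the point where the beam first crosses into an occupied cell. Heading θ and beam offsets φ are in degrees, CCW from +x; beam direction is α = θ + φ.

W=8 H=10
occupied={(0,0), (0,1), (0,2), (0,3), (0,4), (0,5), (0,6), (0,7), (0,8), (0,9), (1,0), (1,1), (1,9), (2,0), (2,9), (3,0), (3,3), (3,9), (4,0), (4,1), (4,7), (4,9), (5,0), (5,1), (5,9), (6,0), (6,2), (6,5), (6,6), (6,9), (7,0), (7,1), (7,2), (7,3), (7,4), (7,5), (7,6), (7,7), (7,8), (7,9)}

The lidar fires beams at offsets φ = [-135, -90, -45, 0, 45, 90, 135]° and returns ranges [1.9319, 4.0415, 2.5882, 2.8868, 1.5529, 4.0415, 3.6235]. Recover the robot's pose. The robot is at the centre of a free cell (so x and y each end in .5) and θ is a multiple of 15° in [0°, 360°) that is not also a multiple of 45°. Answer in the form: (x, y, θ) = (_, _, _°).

Candidates: 40 free-cell centres × 16 headings = 640 poses. Raycast each; keep the one whose scan matches to 4 dp.
  (5.5, 7.5, 15°): beam 1 = 4.0415 ≠ 1.9319 ✗
  (3.5, 2.5, 150°): beam 1 = 3.6235 ≠ 1.9319 ✗
  (5.5, 8.5, 15°): beam 1 = 1.0000 ≠ 1.9319 ✗
  …
  (3.5, 5.5, 210°): r_1=1.9319, r_2=4.0415, r_3=2.5882, r_4=2.8868, r_5=1.5529, r_6=4.0415, r_7=3.6235 — all match ✓
Only this pose fits every beam.

(x, y, θ) = (3.5, 5.5, 210°)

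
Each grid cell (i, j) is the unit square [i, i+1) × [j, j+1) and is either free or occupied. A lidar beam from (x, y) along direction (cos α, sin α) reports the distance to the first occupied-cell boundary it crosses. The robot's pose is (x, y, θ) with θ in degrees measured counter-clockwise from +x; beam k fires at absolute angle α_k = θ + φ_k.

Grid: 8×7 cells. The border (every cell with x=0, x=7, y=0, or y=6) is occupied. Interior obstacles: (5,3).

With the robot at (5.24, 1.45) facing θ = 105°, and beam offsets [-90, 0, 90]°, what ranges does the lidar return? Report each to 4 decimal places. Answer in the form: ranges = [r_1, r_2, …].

ranges = [1.8221, 4.7105, 1.7387]

beam 1: φ=-90°, α=15°
  cosα=0.9659 sinα=0.2588 | (5,1) | tMaxX 0.7868 tMaxY 2.1250 | tΔX 1.0353 tΔY 3.8637
    t=0.7868 [x] (6,1)
    t=1.8221 [x] (7,1) — stop
  → r_1 = 1.8221
beam 2: φ=0°, α=105°
  cosα=-0.2588 sinα=0.9659 | (5,1) | tMaxX 0.9273 tMaxY 0.5694 | tΔX 3.8637 tΔY 1.0353
    t=0.5694 [y] (5,2)
    t=0.9273 [x] (4,2)
    t=1.6047 [y] (4,3)
    t=2.6400 [y] (4,4)
    t=3.6752 [y] (4,5)
    t=4.7105 [y] (4,6) — stop
  → r_2 = 4.7105
beam 3: φ=90°, α=195°
  cosα=-0.9659 sinα=-0.2588 | (5,1) | tMaxX 0.2485 tMaxY 1.7387 | tΔX 1.0353 tΔY 3.8637
    t=0.2485 [x] (4,1)
    t=1.2837 [x] (3,1)
    t=1.7387 [y] (3,0) — stop
  → r_3 = 1.7387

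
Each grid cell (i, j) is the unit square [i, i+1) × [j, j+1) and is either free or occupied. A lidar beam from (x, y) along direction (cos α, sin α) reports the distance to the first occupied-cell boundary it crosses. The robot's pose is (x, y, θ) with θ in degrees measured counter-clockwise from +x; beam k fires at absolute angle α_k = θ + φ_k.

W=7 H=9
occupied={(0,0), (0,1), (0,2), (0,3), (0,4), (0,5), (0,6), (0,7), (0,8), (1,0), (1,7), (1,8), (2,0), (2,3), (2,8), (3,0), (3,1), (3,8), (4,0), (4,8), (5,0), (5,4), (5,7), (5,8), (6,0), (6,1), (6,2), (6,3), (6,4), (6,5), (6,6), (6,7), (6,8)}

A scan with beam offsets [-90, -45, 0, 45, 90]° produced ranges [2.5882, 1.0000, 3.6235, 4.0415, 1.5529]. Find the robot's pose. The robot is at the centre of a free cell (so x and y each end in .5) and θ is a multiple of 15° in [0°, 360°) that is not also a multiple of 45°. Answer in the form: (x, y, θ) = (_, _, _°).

(x, y, θ) = (3.5, 4.5, 255°)

The pose lattice has 30·16 = 480 candidates. Test each by forward raycasting.
  (4.5, 2.5, 210°): beam 1 = 5.1962 ≠ 2.5882 ✗
  (1.5, 6.5, 75°): beam 1 = 4.6587 ≠ 2.5882 ✗
  (4.5, 2.5, 345°): beam 1 = 1.5529 ≠ 2.5882 ✗
  …
  (3.5, 4.5, 255°): r_1=2.5882, r_2=1.0000, r_3=3.6235, r_4=4.0415, r_5=1.5529 — all match ✓
No second candidate reproduces the full scan.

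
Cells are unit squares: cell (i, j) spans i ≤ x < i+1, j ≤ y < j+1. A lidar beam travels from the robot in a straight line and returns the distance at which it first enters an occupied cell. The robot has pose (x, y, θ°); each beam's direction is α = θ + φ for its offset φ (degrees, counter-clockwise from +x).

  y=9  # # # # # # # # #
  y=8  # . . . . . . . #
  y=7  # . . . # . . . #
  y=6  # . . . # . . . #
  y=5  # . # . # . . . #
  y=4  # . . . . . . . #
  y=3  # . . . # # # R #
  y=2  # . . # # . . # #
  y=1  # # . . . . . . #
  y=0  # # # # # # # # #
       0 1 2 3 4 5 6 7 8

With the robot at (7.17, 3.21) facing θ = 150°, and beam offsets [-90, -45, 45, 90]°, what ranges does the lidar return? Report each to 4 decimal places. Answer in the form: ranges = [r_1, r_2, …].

beam 1: φ=-90°, α=60°
  dir = (cos 60°, sin 60°) = (0.5000, 0.8660); from cell (7,3)
  next x-line at t=1.6600, next y-line at t=0.9122; Δt_x=2.0000, Δt_y=1.1547
    y: enter (7,4) at t=0.9122
    x: enter (8,4) at t=1.6600 ← occupied
  → r_1 = 1.6600
beam 2: φ=-45°, α=105°
  dir = (cos 105°, sin 105°) = (-0.2588, 0.9659); from cell (7,3)
  next x-line at t=0.6568, next y-line at t=0.8179; Δt_x=3.8637, Δt_y=1.0353
    x: enter (6,3) at t=0.6568 ← occupied
  → r_2 = 0.6568
beam 3: φ=45°, α=195°
  dir = (cos 195°, sin 195°) = (-0.9659, -0.2588); from cell (7,3)
  next x-line at t=0.1760, next y-line at t=0.8114; Δt_x=1.0353, Δt_y=3.8637
    x: enter (6,3) at t=0.1760 ← occupied
  → r_3 = 0.1760
beam 4: φ=90°, α=240°
  dir = (cos 240°, sin 240°) = (-0.5000, -0.8660); from cell (7,3)
  next x-line at t=0.3400, next y-line at t=0.2425; Δt_x=2.0000, Δt_y=1.1547
    y: enter (7,2) at t=0.2425 ← occupied
  → r_4 = 0.2425

ranges = [1.6600, 0.6568, 0.1760, 0.2425]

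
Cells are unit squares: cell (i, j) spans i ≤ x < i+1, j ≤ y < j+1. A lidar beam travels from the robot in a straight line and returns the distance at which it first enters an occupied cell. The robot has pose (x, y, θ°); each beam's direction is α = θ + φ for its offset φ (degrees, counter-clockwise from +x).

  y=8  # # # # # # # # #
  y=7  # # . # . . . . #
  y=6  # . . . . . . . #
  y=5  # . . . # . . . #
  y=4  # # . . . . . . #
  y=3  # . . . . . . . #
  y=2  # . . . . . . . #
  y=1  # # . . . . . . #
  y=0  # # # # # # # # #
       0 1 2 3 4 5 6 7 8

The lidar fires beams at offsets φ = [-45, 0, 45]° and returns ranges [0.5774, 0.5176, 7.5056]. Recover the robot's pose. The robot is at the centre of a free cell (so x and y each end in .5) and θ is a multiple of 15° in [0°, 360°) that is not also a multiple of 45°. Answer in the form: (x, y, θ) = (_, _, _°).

Candidates: 44 free-cell centres × 16 headings = 704 poses. Raycast each; keep the one whose scan matches to 4 dp.
  (1.5, 6.5, 120°): beam 1 = 0.5176 ≠ 0.5774 ✗
  (4.5, 4.5, 210°): beam 1 = 3.6235 ≠ 0.5774 ✗
  (4.5, 4.5, 345°): beam 1 = 4.0415 ≠ 0.5774 ✗
  …
  (1.5, 5.5, 285°): r_1=0.5774, r_2=0.5176, r_3=7.5056 — all match ✓
Unique over the lattice → pose = (1.5, 5.5, 285°).

(x, y, θ) = (1.5, 5.5, 285°)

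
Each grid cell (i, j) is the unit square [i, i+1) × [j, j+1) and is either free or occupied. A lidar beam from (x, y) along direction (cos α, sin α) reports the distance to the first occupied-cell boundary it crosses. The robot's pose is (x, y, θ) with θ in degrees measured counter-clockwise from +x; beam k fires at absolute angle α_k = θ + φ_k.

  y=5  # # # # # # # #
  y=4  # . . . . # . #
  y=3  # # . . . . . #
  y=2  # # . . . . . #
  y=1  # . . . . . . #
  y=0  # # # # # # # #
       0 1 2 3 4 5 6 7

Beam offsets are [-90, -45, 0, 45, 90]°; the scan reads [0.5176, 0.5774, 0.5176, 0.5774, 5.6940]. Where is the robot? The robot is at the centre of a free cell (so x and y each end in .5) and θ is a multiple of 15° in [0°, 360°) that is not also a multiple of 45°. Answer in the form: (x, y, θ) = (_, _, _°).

Candidates: 21 free-cell centres × 16 headings = 336 poses. Raycast each; keep the one whose scan matches to 4 dp.
  (4.5, 3.5, 330°): beam 1 = 2.8868 ≠ 0.5176 ✗
  (2.5, 2.5, 195°): beam 1 = 2.5882 ≠ 0.5176 ✗
  (2.5, 4.5, 150°): beam 1 = 0.5774 ≠ 0.5176 ✗
  (6.5, 3.5, 240°): beam 1 = 1.0000 ≠ 0.5176 ✗
  …
  (1.5, 4.5, 255°): r_1=0.5176, r_2=0.5774, r_3=0.5176, r_4=0.5774, r_5=5.6940 — all match ✓
Unique over the lattice → pose = (1.5, 4.5, 255°).

(x, y, θ) = (1.5, 4.5, 255°)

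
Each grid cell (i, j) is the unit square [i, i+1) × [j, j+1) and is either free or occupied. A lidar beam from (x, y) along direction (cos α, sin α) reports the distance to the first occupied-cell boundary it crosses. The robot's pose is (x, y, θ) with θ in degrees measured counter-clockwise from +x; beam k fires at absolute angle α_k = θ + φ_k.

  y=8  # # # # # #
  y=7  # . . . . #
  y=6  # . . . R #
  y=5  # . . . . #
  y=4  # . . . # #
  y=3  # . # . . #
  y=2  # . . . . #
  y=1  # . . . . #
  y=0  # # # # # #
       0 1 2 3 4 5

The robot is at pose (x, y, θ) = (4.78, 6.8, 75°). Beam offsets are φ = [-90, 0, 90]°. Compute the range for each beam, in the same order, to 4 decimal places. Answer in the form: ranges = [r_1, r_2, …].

ranges = [0.2278, 0.8500, 3.9133]

beam 1: φ=-90°, α=345°
  direction (0.9659, -0.2588); cell (4,6); t to first gridline: x 0.2278, y 3.0910 (then +1.0353 / +3.8637)
    (5,6) via x @ 0.2278  # hit
  → r_1 = 0.2278
beam 2: φ=0°, α=75°
  direction (0.2588, 0.9659); cell (4,6); t to first gridline: x 0.8500, y 0.2071 (then +3.8637 / +1.0353)
    (4,7) via y @ 0.2071
    (5,7) via x @ 0.8500  # hit
  → r_2 = 0.8500
beam 3: φ=90°, α=165°
  direction (-0.9659, 0.2588); cell (4,6); t to first gridline: x 0.8075, y 0.7727 (then +1.0353 / +3.8637)
    (4,7) via y @ 0.7727
    (3,7) via x @ 0.8075
    (2,7) via x @ 1.8428
    (1,7) via x @ 2.8781
    (0,7) via x @ 3.9133  # hit
  → r_3 = 3.9133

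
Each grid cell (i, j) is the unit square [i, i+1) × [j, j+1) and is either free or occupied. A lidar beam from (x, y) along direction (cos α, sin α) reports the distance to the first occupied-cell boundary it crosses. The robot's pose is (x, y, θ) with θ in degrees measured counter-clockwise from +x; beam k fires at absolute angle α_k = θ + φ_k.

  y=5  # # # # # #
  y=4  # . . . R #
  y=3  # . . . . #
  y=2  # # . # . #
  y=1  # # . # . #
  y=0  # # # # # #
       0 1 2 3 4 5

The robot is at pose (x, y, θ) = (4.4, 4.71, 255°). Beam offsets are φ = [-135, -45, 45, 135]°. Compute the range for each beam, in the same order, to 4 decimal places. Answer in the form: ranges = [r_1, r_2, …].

beam 1: φ=-135°, α=120°
  direction (-0.5000, 0.8660); cell (4,4); t to first gridline: x 0.8000, y 0.3349 (then +2.0000 / +1.1547)
    (4,5) via y @ 0.3349  # hit
  → r_1 = 0.3349
beam 2: φ=-45°, α=210°
  direction (-0.8660, -0.5000); cell (4,4); t to first gridline: x 0.4619, y 1.4200 (then +1.1547 / +2.0000)
    (3,4) via x @ 0.4619
    (3,3) via y @ 1.4200
    (2,3) via x @ 1.6166
    (1,3) via x @ 2.7713
    (1,2) via y @ 3.4200  # hit
  → r_2 = 3.4200
beam 3: φ=45°, α=300°
  direction (0.5000, -0.8660); cell (4,4); t to first gridline: x 1.2000, y 0.8198 (then +2.0000 / +1.1547)
    (4,3) via y @ 0.8198
    (5,3) via x @ 1.2000  # hit
  → r_3 = 1.2000
beam 4: φ=135°, α=30°
  direction (0.8660, 0.5000); cell (4,4); t to first gridline: x 0.6928, y 0.5800 (then +1.1547 / +2.0000)
    (4,5) via y @ 0.5800  # hit
  → r_4 = 0.5800

ranges = [0.3349, 3.4200, 1.2000, 0.5800]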